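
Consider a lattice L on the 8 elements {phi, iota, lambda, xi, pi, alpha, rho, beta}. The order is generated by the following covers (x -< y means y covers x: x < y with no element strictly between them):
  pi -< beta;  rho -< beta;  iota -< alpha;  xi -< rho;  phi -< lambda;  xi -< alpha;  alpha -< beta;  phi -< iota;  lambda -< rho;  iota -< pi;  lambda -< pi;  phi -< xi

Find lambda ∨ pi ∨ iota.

Common upper bounds of {lambda, pi, iota}: beta, pi.
The least among these is pi.

pi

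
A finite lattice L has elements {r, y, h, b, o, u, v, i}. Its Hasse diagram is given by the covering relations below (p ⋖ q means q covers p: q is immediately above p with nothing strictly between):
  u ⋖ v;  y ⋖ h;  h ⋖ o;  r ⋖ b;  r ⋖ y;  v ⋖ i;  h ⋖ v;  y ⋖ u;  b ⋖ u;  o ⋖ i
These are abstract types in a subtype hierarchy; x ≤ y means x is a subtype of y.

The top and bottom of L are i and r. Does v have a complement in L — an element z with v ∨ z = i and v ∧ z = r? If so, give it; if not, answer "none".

For every candidate z, either v ∨ z ≠ i or v ∧ z ≠ r; no complement exists.

none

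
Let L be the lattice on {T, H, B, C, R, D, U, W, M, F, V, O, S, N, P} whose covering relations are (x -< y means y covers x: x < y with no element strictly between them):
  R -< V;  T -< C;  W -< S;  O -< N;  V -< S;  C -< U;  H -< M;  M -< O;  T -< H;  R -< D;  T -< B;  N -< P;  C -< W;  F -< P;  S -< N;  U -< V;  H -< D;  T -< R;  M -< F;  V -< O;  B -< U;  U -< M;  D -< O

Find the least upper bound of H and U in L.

M

Common upper bounds of {H, U}: F, M, N, O, P.
The least among these is M.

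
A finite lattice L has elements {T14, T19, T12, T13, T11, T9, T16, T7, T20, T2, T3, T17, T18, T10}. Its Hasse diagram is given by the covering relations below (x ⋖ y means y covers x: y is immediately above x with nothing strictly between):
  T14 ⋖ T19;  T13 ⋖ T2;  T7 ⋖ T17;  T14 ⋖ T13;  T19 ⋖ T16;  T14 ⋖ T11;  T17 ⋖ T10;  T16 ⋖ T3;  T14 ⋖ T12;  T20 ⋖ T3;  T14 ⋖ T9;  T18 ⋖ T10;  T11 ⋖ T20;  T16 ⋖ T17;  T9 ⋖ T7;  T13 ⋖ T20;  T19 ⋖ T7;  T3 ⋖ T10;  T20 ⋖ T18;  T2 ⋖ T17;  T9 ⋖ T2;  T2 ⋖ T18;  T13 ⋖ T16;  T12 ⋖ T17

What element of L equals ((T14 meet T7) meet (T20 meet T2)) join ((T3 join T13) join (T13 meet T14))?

T14 ∧ T7 = T14
T20 ∧ T2 = T13
T14 ∧ T13 = T14
T3 ∨ T13 = T3
T13 ∧ T14 = T14
T3 ∨ T14 = T3
T14 ∨ T3 = T3

T3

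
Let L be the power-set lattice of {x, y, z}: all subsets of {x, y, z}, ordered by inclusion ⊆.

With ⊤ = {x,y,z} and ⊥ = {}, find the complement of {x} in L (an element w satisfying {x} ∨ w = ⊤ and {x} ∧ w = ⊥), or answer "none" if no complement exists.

{y,z}

Need w with {x} ∨ w = {x,y,z} and {x} ∧ w = {}.
Checking each element gives: {y,z}.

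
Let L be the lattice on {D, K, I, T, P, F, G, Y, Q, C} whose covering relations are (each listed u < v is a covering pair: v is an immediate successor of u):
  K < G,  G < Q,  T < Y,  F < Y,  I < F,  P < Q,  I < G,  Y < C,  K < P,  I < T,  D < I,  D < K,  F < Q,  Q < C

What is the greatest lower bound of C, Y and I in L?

Common lower bounds of {C, Y, I}: D, I.
The greatest among these is I.

I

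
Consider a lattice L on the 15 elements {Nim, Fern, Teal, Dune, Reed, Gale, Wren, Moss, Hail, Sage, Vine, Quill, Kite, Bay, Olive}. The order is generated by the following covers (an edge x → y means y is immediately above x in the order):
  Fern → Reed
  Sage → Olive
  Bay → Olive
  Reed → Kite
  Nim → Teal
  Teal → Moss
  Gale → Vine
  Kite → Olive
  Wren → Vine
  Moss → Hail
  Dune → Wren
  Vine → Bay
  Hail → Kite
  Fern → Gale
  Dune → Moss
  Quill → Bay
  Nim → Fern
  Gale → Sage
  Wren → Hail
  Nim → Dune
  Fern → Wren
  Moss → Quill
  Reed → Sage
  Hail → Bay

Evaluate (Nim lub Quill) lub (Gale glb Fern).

Bay

Nim ∨ Quill = Quill
Gale ∧ Fern = Fern
Quill ∨ Fern = Bay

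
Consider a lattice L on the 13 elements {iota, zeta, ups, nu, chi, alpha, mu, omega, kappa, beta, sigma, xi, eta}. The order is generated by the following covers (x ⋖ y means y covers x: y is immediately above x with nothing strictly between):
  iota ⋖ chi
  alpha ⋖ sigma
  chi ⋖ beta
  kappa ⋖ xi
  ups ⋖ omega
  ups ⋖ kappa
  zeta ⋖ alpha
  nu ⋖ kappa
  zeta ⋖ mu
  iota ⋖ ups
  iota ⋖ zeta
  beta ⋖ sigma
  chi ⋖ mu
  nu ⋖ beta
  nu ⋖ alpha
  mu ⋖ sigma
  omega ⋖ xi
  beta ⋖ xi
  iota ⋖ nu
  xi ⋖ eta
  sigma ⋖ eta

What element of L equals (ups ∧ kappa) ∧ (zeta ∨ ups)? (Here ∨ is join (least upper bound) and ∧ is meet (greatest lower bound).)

ups ∧ kappa = ups
zeta ∨ ups = eta
ups ∧ eta = ups

ups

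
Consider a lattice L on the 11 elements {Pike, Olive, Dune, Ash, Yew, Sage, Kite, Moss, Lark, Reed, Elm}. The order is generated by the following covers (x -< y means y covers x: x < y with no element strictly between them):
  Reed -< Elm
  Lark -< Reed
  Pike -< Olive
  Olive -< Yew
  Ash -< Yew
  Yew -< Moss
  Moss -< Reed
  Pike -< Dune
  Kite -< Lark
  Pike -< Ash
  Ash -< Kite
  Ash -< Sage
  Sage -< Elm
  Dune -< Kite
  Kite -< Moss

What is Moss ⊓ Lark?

Kite

Common lower bounds of {Moss, Lark}: Ash, Dune, Kite, Pike.
The greatest among these is Kite.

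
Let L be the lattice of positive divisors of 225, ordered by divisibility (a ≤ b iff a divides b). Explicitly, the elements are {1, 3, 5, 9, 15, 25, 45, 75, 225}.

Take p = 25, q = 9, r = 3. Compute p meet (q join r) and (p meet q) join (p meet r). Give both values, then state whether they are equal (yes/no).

1; 1; yes

q join r = 9, so p meet (q join r) = 25 meet 9 = 1.
p meet q = 1 and p meet r = 1, so (p meet q) join (p meet r) = 1 join 1 = 1.
Equal: yes.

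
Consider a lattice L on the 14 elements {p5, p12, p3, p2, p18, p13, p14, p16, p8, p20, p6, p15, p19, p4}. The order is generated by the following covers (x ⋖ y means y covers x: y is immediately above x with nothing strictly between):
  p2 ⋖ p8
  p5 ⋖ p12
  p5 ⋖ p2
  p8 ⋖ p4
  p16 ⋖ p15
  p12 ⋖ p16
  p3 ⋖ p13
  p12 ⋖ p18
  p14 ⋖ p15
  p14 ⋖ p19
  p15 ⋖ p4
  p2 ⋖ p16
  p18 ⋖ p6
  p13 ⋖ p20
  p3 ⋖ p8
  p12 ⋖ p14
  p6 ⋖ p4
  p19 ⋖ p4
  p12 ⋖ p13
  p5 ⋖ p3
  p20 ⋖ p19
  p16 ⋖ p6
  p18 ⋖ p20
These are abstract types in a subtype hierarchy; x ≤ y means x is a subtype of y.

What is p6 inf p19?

Common lower bounds of {p6, p19}: p12, p18, p5.
The greatest among these is p18.

p18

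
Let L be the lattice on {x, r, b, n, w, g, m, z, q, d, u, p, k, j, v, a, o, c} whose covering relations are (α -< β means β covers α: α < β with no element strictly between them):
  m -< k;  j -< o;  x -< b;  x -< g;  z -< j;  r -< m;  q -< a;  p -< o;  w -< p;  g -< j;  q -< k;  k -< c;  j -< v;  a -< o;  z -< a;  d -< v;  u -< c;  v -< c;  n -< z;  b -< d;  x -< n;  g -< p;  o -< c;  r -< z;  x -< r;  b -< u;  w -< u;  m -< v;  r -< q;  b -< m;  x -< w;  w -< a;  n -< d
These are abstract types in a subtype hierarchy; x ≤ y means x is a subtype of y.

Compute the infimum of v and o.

j

Common lower bounds of {v, o}: g, j, n, r, x, z.
The greatest among these is j.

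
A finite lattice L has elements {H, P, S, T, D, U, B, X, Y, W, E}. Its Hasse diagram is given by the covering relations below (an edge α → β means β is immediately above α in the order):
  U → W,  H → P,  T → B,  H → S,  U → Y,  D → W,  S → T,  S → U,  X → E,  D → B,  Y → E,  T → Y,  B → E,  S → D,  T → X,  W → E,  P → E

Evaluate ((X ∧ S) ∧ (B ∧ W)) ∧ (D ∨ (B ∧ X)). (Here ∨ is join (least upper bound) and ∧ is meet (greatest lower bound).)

X ∧ S = S
B ∧ W = D
S ∧ D = S
B ∧ X = T
D ∨ T = B
S ∧ B = S

S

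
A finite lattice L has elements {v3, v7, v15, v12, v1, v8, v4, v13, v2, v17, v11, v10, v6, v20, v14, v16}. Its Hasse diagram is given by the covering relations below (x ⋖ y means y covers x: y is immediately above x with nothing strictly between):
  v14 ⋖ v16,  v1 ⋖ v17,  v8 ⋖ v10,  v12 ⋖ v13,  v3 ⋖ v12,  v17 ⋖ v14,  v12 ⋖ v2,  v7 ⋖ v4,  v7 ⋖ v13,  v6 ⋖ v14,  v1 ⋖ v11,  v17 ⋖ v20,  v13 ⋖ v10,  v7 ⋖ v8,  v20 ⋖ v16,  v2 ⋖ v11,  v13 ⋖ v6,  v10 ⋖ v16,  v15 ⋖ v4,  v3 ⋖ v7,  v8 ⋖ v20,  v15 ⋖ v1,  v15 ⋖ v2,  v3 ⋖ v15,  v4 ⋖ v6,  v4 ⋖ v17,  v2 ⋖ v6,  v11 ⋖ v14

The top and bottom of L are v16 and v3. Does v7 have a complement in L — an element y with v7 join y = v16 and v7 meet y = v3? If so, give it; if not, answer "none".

For every candidate y, either v7 ∨ y ≠ v16 or v7 ∧ y ≠ v3; no complement exists.

none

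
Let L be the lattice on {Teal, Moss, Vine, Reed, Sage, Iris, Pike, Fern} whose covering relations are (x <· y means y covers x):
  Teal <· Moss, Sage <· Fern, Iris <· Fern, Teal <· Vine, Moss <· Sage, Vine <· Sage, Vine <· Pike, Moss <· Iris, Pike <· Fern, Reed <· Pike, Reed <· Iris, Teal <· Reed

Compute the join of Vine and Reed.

Common upper bounds of {Vine, Reed}: Fern, Pike.
The least among these is Pike.

Pike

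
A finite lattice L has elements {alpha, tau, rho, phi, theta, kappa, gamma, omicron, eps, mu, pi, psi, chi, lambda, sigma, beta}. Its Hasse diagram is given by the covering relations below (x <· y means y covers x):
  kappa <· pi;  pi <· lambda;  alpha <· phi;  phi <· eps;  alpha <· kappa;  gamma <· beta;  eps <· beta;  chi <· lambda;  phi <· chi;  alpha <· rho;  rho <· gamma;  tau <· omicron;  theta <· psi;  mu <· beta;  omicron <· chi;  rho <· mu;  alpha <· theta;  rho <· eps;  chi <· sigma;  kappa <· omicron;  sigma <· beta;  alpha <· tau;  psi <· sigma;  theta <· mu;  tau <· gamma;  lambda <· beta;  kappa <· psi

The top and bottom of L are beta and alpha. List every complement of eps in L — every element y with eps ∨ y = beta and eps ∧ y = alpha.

kappa, omicron, pi, psi, tau, theta

Need y with eps ∨ y = beta and eps ∧ y = alpha.
Checking each element gives: kappa, omicron, pi, psi, tau, theta.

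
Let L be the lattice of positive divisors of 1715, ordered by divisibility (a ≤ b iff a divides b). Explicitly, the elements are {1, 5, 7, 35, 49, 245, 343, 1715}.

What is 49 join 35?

In the divisibility order, the join is the least common multiple: lcm(49, 35) = 245.

245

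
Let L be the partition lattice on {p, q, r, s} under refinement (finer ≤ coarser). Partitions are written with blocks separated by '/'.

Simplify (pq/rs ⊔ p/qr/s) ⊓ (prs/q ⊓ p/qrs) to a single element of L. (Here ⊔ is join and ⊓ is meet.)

p/q/rs

pq/rs ∨ p/qr/s = pqrs
prs/q ∧ p/qrs = p/q/rs
pqrs ∧ p/q/rs = p/q/rs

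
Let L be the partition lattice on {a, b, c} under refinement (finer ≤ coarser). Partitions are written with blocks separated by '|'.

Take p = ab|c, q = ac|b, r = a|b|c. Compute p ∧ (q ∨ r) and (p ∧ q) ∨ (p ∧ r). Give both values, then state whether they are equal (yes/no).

q ∨ r = ac|b, so p ∧ (q ∨ r) = ab|c ∧ ac|b = a|b|c.
p ∧ q = a|b|c and p ∧ r = a|b|c, so (p ∧ q) ∨ (p ∧ r) = a|b|c ∨ a|b|c = a|b|c.
Equal: yes.

a|b|c; a|b|c; yes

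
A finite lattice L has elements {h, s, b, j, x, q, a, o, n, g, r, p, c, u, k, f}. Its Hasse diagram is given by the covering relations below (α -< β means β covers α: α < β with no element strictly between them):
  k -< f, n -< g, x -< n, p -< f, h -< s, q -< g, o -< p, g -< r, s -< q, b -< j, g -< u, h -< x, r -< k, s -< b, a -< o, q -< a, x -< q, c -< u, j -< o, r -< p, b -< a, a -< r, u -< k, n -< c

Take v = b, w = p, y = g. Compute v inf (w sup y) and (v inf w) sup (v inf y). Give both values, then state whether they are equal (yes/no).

w sup y = p, so v inf (w sup y) = b inf p = b.
v inf w = b and v inf y = s, so (v inf w) sup (v inf y) = b sup s = b.
Equal: yes.

b; b; yes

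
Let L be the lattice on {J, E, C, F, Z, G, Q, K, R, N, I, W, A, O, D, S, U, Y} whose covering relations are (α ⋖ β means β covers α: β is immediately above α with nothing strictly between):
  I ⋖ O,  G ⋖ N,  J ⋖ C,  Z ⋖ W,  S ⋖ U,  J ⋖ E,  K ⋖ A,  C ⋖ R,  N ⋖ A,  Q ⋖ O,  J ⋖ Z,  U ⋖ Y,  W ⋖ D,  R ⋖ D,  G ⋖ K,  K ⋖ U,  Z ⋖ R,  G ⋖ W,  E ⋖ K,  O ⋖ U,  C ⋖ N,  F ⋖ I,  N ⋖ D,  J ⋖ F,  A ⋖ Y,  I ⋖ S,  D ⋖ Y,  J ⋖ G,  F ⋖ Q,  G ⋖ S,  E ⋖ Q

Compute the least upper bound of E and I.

O

Common upper bounds of {E, I}: O, U, Y.
The least among these is O.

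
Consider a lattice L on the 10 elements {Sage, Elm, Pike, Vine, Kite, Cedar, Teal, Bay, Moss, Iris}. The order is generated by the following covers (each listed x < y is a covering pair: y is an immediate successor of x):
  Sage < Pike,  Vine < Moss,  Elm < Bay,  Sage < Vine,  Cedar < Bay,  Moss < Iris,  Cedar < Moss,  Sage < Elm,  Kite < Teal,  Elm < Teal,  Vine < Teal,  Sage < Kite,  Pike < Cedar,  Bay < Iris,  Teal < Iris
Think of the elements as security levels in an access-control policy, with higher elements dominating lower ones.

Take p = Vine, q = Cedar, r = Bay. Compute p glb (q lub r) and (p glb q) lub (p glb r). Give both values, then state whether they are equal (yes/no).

q lub r = Bay, so p glb (q lub r) = Vine glb Bay = Sage.
p glb q = Sage and p glb r = Sage, so (p glb q) lub (p glb r) = Sage lub Sage = Sage.
Equal: yes.

Sage; Sage; yes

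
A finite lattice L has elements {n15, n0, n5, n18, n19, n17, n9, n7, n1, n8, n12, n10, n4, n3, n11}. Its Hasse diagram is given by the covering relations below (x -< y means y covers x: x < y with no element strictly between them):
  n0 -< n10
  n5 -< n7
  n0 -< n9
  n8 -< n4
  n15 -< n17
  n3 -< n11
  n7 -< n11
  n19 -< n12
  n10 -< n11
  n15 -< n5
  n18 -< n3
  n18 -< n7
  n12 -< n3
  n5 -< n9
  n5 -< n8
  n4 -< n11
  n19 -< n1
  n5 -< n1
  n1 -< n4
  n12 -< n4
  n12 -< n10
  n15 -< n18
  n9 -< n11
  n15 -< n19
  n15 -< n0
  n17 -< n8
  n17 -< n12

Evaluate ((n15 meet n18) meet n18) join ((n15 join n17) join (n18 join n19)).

n15 ∧ n18 = n15
n15 ∧ n18 = n15
n15 ∨ n17 = n17
n18 ∨ n19 = n3
n17 ∨ n3 = n3
n15 ∨ n3 = n3

n3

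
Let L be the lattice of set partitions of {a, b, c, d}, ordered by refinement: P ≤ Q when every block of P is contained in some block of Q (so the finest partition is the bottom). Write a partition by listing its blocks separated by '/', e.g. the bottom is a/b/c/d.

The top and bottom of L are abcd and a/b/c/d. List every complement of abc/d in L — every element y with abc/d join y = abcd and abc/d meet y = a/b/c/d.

Need y with abc/d ∨ y = abcd and abc/d ∧ y = a/b/c/d.
Checking each element gives: a/b/cd, a/bd/c, ad/b/c.

a/b/cd, a/bd/c, ad/b/c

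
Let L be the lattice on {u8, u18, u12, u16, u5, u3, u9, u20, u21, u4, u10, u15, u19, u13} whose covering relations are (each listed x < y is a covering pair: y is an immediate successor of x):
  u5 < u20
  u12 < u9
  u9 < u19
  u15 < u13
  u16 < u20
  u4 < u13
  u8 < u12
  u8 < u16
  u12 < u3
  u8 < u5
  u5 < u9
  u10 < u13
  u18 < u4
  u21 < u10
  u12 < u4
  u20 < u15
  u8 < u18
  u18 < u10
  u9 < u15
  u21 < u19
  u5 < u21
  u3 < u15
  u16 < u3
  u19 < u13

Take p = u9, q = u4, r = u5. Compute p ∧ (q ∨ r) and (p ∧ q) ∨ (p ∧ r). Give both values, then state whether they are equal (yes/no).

u9; u9; yes

q ∨ r = u13, so p ∧ (q ∨ r) = u9 ∧ u13 = u9.
p ∧ q = u12 and p ∧ r = u5, so (p ∧ q) ∨ (p ∧ r) = u12 ∨ u5 = u9.
Equal: yes.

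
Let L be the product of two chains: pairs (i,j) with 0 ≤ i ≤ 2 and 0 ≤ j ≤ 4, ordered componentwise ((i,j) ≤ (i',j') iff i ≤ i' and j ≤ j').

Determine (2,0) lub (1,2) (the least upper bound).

In a product of chains, the join is componentwise max, giving (2,2).

(2,2)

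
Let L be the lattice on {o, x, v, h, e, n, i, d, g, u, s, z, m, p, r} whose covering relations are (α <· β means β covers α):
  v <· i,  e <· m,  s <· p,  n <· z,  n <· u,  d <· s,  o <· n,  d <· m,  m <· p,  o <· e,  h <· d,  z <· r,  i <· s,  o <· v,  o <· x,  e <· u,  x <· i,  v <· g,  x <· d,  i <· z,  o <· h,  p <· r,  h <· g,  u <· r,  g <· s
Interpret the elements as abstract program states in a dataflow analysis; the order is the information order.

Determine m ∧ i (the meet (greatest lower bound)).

Common lower bounds of {m, i}: o, x.
The greatest among these is x.

x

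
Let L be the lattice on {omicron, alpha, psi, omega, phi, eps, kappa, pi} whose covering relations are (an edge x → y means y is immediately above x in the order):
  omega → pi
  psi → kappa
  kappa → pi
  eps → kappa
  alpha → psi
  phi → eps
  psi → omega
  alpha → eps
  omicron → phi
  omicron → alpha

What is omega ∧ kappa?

Common lower bounds of {omega, kappa}: alpha, omicron, psi.
The greatest among these is psi.

psi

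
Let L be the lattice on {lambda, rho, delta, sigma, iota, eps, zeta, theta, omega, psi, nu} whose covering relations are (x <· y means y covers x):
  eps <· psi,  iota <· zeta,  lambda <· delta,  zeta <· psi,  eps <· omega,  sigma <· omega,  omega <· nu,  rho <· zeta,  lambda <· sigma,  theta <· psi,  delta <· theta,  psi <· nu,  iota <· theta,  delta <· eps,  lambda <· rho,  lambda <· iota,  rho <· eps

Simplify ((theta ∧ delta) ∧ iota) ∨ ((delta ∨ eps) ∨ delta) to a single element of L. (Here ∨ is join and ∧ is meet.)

eps

theta ∧ delta = delta
delta ∧ iota = lambda
delta ∨ eps = eps
eps ∨ delta = eps
lambda ∨ eps = eps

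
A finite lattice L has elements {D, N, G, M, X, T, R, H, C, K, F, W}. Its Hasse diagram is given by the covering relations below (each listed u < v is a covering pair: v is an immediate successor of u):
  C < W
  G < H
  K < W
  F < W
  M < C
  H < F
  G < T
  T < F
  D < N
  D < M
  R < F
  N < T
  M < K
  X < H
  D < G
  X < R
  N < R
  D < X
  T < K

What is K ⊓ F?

T

Common lower bounds of {K, F}: D, G, N, T.
The greatest among these is T.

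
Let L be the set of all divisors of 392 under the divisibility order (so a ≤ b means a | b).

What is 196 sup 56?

In the divisibility order, the join is the least common multiple: lcm(196, 56) = 392.

392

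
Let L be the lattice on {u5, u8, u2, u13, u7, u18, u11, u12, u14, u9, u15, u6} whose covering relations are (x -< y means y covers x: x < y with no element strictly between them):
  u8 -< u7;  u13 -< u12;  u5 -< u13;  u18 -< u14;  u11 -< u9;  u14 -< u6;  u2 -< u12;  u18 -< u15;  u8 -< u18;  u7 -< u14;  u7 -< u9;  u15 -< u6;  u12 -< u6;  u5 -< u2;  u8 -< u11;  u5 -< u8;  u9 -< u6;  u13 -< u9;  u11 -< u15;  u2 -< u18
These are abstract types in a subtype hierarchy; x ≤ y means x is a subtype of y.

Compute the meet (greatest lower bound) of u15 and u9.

u11

Common lower bounds of {u15, u9}: u11, u5, u8.
The greatest among these is u11.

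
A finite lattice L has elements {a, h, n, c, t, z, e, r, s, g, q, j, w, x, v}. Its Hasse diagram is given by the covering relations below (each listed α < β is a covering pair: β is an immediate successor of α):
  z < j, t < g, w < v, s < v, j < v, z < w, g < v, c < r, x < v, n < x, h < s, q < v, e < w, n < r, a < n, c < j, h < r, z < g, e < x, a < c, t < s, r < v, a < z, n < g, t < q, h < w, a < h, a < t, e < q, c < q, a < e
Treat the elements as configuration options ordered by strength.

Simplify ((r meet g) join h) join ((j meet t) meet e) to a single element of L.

r ∧ g = n
n ∨ h = r
j ∧ t = a
a ∧ e = a
r ∨ a = r

r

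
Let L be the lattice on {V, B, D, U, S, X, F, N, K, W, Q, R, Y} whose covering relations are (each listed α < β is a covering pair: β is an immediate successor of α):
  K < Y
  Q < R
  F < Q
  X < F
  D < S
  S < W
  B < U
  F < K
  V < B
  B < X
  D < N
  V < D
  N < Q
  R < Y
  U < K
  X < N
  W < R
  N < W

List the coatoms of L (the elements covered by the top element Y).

K, R

The coatoms are exactly the elements covered by Y: K, R.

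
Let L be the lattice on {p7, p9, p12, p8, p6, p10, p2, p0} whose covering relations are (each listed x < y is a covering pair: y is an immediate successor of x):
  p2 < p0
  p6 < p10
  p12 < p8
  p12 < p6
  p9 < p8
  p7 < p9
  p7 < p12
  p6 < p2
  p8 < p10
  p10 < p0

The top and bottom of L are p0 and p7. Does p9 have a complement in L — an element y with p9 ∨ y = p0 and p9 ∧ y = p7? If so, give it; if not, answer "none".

Need y with p9 ∨ y = p0 and p9 ∧ y = p7.
Checking each element gives: p2.

p2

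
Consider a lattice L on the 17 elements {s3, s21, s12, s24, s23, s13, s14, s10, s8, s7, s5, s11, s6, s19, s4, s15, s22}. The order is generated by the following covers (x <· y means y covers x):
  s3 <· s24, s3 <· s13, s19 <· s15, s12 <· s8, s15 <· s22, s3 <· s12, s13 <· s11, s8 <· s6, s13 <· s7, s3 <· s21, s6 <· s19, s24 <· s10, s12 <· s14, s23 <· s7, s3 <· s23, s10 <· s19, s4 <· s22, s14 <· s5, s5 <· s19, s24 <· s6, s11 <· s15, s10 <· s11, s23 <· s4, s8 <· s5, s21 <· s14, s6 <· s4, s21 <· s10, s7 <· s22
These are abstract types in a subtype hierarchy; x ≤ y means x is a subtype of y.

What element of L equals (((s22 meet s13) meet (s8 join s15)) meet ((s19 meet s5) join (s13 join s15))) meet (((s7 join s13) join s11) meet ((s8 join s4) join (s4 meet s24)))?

s22 ∧ s13 = s13
s8 ∨ s15 = s15
s13 ∧ s15 = s13
s19 ∧ s5 = s5
s13 ∨ s15 = s15
s5 ∨ s15 = s15
s13 ∧ s15 = s13
s7 ∨ s13 = s7
s7 ∨ s11 = s22
s8 ∨ s4 = s4
s4 ∧ s24 = s24
s4 ∨ s24 = s4
s22 ∧ s4 = s4
s13 ∧ s4 = s3

s3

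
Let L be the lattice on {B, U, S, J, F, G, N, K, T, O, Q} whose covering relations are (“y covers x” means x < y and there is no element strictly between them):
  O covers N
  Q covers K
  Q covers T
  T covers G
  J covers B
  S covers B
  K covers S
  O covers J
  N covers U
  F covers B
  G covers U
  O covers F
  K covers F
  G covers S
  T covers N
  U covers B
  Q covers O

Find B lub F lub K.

K

Common upper bounds of {B, F, K}: K, Q.
The least among these is K.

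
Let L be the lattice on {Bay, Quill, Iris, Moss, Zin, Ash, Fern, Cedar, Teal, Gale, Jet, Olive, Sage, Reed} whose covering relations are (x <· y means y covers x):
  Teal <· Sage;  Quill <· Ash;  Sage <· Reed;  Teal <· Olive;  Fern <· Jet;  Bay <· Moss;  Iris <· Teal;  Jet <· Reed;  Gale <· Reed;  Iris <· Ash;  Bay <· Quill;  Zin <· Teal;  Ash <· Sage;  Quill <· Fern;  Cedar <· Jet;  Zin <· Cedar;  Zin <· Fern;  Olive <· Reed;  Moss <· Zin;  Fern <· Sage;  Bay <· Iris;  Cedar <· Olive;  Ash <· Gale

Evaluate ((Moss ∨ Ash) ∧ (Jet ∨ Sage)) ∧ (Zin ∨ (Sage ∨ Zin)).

Sage

Moss ∨ Ash = Sage
Jet ∨ Sage = Reed
Sage ∧ Reed = Sage
Sage ∨ Zin = Sage
Zin ∨ Sage = Sage
Sage ∧ Sage = Sage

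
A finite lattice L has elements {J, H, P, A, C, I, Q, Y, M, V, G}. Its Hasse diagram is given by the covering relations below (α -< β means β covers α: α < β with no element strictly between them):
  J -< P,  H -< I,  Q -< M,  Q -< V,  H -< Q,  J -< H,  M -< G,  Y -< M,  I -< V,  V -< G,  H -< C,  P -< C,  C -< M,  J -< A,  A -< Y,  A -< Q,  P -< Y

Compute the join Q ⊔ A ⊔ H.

Common upper bounds of {Q, A, H}: G, M, Q, V.
The least among these is Q.

Q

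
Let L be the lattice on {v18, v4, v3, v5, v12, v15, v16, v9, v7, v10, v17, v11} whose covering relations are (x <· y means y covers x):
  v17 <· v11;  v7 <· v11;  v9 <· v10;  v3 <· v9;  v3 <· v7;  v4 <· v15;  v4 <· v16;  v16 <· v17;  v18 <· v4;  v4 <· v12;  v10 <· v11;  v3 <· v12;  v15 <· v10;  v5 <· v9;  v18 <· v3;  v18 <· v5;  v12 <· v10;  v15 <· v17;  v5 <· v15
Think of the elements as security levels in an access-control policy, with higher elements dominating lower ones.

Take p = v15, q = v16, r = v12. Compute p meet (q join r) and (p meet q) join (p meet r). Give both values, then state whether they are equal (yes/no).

q join r = v11, so p meet (q join r) = v15 meet v11 = v15.
p meet q = v4 and p meet r = v4, so (p meet q) join (p meet r) = v4 join v4 = v4.
Equal: no.

v15; v4; no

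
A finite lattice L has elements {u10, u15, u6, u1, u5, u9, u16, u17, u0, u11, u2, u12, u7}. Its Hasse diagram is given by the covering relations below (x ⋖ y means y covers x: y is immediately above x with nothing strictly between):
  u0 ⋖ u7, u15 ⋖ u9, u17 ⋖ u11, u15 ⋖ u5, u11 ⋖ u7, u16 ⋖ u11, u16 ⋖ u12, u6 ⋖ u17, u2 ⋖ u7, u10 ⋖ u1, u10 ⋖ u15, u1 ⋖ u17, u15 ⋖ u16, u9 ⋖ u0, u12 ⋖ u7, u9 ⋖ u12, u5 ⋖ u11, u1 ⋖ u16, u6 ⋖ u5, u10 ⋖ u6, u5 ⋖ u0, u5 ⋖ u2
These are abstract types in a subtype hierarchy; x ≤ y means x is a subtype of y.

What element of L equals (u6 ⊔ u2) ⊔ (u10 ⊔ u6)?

u2

u6 ∨ u2 = u2
u10 ∨ u6 = u6
u2 ∨ u6 = u2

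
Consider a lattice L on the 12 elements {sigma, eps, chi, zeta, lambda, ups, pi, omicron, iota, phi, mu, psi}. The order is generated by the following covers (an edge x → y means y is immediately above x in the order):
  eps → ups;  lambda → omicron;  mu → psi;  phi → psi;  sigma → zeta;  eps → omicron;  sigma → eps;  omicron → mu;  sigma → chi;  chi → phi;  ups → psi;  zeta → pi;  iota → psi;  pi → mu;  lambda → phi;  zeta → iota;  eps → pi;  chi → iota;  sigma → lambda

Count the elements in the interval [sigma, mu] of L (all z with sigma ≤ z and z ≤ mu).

7

The interval [sigma, mu] = {eps, lambda, mu, omicron, pi, sigma, zeta}, which has 7 elements.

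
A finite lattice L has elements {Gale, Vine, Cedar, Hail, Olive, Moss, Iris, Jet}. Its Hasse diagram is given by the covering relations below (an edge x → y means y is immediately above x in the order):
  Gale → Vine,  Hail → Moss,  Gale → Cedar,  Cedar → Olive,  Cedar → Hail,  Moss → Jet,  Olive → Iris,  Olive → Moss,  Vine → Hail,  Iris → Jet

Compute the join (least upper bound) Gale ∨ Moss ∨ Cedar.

Moss

Common upper bounds of {Gale, Moss, Cedar}: Jet, Moss.
The least among these is Moss.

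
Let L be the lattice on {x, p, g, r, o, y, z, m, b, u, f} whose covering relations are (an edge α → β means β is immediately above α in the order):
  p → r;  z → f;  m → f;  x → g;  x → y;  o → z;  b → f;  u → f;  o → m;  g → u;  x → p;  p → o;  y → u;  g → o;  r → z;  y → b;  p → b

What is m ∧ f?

m

Common lower bounds of {m, f}: g, m, o, p, x.
The greatest among these is m.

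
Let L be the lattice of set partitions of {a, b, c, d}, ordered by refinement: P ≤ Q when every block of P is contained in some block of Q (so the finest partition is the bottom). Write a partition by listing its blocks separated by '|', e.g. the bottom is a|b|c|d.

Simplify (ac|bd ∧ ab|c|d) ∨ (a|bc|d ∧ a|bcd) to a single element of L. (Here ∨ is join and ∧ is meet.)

a|bc|d

ac|bd ∧ ab|c|d = a|b|c|d
a|bc|d ∧ a|bcd = a|bc|d
a|b|c|d ∨ a|bc|d = a|bc|d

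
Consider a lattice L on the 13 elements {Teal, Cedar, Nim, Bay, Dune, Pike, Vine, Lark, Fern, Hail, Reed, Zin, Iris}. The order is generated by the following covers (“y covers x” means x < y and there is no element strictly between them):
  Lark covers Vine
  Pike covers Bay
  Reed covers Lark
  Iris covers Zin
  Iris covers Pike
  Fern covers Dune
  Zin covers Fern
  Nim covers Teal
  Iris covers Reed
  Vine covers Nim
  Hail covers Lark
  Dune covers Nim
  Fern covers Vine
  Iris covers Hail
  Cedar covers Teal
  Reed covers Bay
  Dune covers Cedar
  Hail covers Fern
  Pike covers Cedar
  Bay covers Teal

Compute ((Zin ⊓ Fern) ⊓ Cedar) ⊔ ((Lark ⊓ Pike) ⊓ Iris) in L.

Zin ∧ Fern = Fern
Fern ∧ Cedar = Cedar
Lark ∧ Pike = Teal
Teal ∧ Iris = Teal
Cedar ∨ Teal = Cedar

Cedar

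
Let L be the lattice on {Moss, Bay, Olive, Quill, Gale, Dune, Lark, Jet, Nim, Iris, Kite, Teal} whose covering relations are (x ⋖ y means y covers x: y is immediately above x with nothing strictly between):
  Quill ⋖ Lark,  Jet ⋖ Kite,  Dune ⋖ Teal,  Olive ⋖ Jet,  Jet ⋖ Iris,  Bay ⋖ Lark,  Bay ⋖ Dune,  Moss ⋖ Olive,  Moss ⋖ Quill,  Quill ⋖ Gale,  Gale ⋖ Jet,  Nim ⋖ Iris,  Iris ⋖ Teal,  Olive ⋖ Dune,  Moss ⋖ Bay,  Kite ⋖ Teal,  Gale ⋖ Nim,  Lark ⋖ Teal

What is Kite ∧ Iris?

Jet

Common lower bounds of {Kite, Iris}: Gale, Jet, Moss, Olive, Quill.
The greatest among these is Jet.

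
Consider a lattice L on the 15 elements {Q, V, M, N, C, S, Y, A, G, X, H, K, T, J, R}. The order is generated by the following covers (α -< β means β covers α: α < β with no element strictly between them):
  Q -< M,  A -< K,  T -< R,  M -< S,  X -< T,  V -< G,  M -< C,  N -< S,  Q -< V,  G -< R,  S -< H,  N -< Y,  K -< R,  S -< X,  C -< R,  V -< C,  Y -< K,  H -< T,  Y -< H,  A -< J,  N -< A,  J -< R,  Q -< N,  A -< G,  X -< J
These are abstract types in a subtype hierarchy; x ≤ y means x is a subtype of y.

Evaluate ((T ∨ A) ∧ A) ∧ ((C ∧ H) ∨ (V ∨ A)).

T ∨ A = R
R ∧ A = A
C ∧ H = M
V ∨ A = G
M ∨ G = R
A ∧ R = A

A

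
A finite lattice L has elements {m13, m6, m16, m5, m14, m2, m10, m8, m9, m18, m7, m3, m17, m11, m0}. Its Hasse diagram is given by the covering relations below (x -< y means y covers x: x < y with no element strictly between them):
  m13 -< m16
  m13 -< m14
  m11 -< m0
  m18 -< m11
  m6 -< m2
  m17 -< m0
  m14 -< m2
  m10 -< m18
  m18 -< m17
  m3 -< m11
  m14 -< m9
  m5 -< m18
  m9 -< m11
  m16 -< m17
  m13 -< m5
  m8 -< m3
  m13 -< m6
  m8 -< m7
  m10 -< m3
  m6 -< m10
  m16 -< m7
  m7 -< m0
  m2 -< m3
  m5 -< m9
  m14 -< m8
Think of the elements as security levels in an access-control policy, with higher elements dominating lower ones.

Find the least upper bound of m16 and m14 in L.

Common upper bounds of {m16, m14}: m0, m7.
The least among these is m7.

m7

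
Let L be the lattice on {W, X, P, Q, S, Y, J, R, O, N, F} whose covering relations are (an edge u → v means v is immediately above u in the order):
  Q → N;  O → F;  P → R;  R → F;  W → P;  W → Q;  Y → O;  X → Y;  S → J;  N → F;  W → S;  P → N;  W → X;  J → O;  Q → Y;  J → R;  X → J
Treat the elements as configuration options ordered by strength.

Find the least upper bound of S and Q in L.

O

Common upper bounds of {S, Q}: F, O.
The least among these is O.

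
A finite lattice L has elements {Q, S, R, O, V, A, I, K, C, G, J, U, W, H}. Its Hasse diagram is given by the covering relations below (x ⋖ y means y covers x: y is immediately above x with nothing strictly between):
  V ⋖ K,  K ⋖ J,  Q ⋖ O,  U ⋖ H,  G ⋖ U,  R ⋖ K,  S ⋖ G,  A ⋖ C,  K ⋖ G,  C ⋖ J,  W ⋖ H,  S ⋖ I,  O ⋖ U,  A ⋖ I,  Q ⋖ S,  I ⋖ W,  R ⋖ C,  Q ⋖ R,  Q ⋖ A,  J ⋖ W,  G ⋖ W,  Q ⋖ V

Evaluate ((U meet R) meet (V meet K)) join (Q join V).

V

U ∧ R = R
V ∧ K = V
R ∧ V = Q
Q ∨ V = V
Q ∨ V = V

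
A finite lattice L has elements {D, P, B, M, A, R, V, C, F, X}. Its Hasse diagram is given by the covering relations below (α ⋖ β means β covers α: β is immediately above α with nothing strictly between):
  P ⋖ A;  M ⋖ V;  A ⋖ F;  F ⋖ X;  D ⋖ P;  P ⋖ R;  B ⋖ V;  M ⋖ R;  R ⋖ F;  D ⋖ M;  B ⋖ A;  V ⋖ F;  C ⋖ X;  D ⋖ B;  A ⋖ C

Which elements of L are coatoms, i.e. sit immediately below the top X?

C, F

The coatoms are exactly the elements covered by X: C, F.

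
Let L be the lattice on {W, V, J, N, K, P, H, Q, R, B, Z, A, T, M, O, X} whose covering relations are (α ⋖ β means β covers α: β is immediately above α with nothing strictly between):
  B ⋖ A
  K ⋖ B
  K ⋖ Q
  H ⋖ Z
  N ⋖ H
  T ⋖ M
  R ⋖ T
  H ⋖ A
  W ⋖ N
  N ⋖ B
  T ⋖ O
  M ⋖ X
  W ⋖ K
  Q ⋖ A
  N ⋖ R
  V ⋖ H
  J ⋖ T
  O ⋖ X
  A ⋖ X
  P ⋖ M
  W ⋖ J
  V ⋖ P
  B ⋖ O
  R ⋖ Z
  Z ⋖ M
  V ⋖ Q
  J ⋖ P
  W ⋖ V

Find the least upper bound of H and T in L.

M

Common upper bounds of {H, T}: M, X.
The least among these is M.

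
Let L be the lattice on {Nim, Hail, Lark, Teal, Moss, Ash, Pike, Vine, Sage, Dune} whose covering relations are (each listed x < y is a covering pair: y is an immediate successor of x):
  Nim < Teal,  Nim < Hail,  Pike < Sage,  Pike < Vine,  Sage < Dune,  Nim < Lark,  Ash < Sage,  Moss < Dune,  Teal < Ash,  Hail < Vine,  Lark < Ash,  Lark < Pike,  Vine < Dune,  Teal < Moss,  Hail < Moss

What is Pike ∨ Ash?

Sage

Common upper bounds of {Pike, Ash}: Dune, Sage.
The least among these is Sage.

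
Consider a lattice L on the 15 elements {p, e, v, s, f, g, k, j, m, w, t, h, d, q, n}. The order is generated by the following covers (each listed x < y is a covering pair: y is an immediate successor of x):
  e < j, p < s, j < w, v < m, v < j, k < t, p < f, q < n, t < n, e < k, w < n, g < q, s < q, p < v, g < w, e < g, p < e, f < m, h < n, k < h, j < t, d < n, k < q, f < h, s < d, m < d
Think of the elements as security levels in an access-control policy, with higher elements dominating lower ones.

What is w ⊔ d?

n

Common upper bounds of {w, d}: n.
The least among these is n.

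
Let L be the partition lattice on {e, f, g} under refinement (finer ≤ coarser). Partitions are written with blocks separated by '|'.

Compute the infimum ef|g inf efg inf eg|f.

The meet (common refinement) of ef|g, efg, eg|f intersects blocks pairwise, giving e|f|g.

e|f|g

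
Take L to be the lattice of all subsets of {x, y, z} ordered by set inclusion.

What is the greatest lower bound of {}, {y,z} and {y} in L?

{}

Under ⊆, meet is intersection: {} ∩ {y,z} ∩ {y} = {}.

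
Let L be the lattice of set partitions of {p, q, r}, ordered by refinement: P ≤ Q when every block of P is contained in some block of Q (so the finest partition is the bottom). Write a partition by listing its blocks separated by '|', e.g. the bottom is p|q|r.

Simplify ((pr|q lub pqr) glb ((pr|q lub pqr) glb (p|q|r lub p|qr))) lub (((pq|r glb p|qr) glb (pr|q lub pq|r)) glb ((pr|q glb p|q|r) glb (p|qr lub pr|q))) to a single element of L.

pr|q ∨ pqr = pqr
pr|q ∨ pqr = pqr
p|q|r ∨ p|qr = p|qr
pqr ∧ p|qr = p|qr
pqr ∧ p|qr = p|qr
pq|r ∧ p|qr = p|q|r
pr|q ∨ pq|r = pqr
p|q|r ∧ pqr = p|q|r
pr|q ∧ p|q|r = p|q|r
p|qr ∨ pr|q = pqr
p|q|r ∧ pqr = p|q|r
p|q|r ∧ p|q|r = p|q|r
p|qr ∨ p|q|r = p|qr

p|qr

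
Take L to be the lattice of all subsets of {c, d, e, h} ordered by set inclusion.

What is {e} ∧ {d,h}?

{}

Under ⊆, meet is intersection: {e} ∩ {d,h} = {}.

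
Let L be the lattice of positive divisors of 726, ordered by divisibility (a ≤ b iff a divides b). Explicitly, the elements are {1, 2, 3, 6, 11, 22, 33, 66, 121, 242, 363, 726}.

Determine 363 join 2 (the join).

726

In the divisibility order, the join is the least common multiple: lcm(363, 2) = 726.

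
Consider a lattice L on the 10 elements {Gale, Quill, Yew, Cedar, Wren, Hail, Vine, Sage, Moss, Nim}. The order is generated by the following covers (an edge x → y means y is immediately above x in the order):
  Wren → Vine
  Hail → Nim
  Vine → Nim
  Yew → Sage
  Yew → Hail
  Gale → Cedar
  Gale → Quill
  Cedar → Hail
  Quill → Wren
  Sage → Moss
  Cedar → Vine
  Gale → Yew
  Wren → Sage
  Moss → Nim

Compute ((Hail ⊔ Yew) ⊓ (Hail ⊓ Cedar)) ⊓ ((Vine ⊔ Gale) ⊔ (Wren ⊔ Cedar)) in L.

Cedar

Hail ∨ Yew = Hail
Hail ∧ Cedar = Cedar
Hail ∧ Cedar = Cedar
Vine ∨ Gale = Vine
Wren ∨ Cedar = Vine
Vine ∨ Vine = Vine
Cedar ∧ Vine = Cedar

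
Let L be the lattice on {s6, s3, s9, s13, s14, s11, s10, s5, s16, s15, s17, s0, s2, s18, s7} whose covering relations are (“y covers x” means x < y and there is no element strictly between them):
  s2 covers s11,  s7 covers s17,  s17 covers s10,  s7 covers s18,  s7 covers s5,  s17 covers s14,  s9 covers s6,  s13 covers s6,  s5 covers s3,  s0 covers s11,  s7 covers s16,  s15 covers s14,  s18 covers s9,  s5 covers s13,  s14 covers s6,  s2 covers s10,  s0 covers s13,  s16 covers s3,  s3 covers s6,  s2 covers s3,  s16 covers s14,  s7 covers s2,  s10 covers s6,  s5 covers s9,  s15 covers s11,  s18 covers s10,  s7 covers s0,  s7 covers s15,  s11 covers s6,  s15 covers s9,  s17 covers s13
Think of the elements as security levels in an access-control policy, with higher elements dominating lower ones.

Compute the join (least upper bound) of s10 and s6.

s10

Common upper bounds of {s10, s6}: s10, s17, s18, s2, s7.
The least among these is s10.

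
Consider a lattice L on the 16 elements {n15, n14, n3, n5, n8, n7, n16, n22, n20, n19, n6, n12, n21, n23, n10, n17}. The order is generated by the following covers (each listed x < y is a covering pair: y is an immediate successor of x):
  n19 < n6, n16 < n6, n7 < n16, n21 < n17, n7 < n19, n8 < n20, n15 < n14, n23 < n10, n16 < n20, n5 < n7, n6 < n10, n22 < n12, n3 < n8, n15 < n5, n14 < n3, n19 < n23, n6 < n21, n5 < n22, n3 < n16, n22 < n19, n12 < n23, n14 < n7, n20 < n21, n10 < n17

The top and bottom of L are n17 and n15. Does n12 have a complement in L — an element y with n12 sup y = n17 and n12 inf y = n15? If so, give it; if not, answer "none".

Need y with n12 ∨ y = n17 and n12 ∧ y = n15.
Checking each element gives: n8.

n8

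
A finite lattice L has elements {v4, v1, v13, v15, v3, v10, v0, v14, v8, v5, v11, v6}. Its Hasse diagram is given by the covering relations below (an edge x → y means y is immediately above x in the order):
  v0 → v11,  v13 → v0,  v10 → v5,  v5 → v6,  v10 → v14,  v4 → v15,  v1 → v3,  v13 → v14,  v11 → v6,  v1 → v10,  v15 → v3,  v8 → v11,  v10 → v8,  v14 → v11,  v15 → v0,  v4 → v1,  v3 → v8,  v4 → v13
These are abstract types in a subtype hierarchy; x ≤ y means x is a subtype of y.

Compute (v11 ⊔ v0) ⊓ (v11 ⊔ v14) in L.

v11

v11 ∨ v0 = v11
v11 ∨ v14 = v11
v11 ∧ v11 = v11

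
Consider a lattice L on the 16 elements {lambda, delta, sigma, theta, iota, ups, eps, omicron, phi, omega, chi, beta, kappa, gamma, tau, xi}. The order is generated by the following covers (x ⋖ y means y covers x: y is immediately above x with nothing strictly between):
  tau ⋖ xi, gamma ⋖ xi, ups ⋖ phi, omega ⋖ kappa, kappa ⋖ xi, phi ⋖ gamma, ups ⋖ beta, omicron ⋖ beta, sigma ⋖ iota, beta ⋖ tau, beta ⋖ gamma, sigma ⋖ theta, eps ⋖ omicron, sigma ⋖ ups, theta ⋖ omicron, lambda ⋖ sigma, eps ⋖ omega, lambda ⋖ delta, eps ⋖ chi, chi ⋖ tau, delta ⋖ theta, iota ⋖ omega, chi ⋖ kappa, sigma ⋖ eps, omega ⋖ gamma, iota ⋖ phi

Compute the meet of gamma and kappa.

Common lower bounds of {gamma, kappa}: eps, iota, lambda, omega, sigma.
The greatest among these is omega.

omega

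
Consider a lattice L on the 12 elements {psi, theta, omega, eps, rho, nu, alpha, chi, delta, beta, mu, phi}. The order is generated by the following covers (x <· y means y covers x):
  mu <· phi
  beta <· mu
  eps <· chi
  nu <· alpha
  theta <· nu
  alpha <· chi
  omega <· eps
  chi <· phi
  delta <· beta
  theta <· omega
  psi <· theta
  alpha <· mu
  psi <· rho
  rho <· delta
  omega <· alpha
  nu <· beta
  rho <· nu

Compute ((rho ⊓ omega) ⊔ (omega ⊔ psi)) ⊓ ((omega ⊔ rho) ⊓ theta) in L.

theta

rho ∧ omega = psi
omega ∨ psi = omega
psi ∨ omega = omega
omega ∨ rho = alpha
alpha ∧ theta = theta
omega ∧ theta = theta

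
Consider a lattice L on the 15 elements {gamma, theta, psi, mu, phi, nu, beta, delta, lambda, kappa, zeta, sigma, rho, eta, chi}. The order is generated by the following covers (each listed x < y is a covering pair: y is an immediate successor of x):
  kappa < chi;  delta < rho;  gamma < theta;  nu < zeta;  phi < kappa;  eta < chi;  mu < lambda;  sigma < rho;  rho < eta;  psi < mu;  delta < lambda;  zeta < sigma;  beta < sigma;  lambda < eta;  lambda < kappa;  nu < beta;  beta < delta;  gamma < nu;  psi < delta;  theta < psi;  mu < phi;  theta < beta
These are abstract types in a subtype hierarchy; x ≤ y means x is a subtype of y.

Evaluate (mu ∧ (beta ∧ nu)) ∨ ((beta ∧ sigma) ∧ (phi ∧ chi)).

theta

beta ∧ nu = nu
mu ∧ nu = gamma
beta ∧ sigma = beta
phi ∧ chi = phi
beta ∧ phi = theta
gamma ∨ theta = theta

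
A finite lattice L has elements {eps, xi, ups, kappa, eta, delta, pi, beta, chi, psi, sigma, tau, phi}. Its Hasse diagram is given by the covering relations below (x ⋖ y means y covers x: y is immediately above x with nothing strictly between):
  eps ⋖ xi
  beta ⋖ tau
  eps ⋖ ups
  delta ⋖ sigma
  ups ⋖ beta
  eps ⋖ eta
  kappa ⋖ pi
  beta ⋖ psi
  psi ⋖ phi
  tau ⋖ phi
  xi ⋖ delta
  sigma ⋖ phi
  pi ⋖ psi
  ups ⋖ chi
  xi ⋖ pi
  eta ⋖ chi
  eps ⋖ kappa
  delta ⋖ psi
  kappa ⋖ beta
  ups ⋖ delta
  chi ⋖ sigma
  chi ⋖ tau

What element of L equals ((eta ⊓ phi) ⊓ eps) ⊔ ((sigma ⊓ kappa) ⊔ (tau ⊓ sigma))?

eta ∧ phi = eta
eta ∧ eps = eps
sigma ∧ kappa = eps
tau ∧ sigma = chi
eps ∨ chi = chi
eps ∨ chi = chi

chi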